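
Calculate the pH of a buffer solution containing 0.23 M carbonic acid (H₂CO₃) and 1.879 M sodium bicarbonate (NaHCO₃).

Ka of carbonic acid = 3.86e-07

pKa = -log(3.86e-07) = 6.41. pH = pKa + log([A⁻]/[HA]) = 6.41 + log(1.879/0.23)

pH = 7.33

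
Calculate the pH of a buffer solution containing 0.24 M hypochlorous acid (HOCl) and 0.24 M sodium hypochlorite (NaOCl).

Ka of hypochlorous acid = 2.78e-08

pKa = -log(2.78e-08) = 7.56. pH = pKa + log([A⁻]/[HA]) = 7.56 + log(0.24/0.24)

pH = 7.56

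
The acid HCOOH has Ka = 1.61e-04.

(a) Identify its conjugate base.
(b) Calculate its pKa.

(a) The conjugate base is formed by removing one H⁺ from HCOOH, giving HCOO⁻. (b) pKa = -log(Ka) = -log(1.61e-04) = 3.79.

Conjugate base: HCOO⁻; pK_a = 3.79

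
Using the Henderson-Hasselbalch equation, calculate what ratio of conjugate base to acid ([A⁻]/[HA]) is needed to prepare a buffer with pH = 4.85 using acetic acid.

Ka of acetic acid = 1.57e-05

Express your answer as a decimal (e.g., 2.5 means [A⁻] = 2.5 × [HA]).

pKa = -log(1.57e-05) = 4.8041. pH = pKa + log([A⁻]/[HA]), so log([A⁻]/[HA]) = pH − pKa = 4.85 − 4.8041 = 0.0459. [A⁻]/[HA] = 10^(0.0459) = 1.11

[A⁻]/[HA] = 1.11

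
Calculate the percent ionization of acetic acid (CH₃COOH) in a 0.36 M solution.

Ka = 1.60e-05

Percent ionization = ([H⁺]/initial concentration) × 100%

Using Ka equilibrium: x² + Ka×x - Ka×C = 0. Solving: [H⁺] = 2.3920e-03. Percent = (2.3920e-03/0.36) × 100

Percent ionization = 0.664%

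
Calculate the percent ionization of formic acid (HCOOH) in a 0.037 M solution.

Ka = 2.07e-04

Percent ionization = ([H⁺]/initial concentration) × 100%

Using Ka equilibrium: x² + Ka×x - Ka×C = 0. Solving: [H⁺] = 2.6659e-03. Percent = (2.6659e-03/0.037) × 100

Percent ionization = 7.21%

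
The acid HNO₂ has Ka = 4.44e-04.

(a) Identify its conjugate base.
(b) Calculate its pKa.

(a) The conjugate base is formed by removing one H⁺ from HNO₂, giving NO₂⁻. (b) pKa = -log(Ka) = -log(4.44e-04) = 3.35.

Conjugate base: NO₂⁻; pK_a = 3.35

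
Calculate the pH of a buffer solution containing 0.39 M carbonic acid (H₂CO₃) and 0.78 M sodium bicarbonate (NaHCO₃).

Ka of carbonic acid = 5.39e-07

pKa = -log(5.39e-07) = 6.27. pH = pKa + log([A⁻]/[HA]) = 6.27 + log(0.78/0.39)

pH = 6.57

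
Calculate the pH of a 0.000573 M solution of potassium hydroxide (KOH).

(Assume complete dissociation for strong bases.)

[OH⁻] = 0.000573 M for strong base. pOH = -log[OH⁻] = 3.24, pH = 14 - pOH

pH = 10.76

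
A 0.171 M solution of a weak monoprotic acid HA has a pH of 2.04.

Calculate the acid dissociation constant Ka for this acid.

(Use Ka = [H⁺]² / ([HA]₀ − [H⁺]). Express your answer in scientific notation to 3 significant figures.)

[H⁺] = 10^(−pH) = 10^(−2.04) = 9.120e-03 M. For HA ⇌ H⁺ + A⁻, Ka = [H⁺][A⁻]/[HA] = [H⁺]² / ([HA]₀ − [H⁺]) = (9.120e-03)² / (0.171 − 9.120e-03) = 5.14e-04.

K_a = 5.14e-04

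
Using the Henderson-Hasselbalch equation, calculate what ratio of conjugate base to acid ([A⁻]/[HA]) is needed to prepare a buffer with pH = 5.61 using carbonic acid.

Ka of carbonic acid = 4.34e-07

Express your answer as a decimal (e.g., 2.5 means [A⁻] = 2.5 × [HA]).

pKa = -log(4.34e-07) = 6.3625. pH = pKa + log([A⁻]/[HA]), so log([A⁻]/[HA]) = pH − pKa = 5.61 − 6.3625 = -0.7525. [A⁻]/[HA] = 10^(-0.7525) = 0.177

[A⁻]/[HA] = 0.177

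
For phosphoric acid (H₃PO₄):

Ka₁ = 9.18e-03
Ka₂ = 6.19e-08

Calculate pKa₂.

pKa₂ = -log(Ka₂) = -log(6.19e-08) = 7.21.

pK_{a2} = 7.21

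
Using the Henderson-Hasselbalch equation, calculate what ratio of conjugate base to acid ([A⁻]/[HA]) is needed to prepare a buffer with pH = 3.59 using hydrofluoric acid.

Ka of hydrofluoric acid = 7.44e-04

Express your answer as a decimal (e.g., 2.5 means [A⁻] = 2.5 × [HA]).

pKa = -log(7.44e-04) = 3.1284. pH = pKa + log([A⁻]/[HA]), so log([A⁻]/[HA]) = pH − pKa = 3.59 − 3.1284 = 0.4616. [A⁻]/[HA] = 10^(0.4616) = 2.89

[A⁻]/[HA] = 2.89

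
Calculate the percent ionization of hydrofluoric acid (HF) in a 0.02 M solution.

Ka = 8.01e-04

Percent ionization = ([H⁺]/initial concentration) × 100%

Using Ka equilibrium: x² + Ka×x - Ka×C = 0. Solving: [H⁺] = 3.6220e-03. Percent = (3.6220e-03/0.02) × 100

Percent ionization = 18.1%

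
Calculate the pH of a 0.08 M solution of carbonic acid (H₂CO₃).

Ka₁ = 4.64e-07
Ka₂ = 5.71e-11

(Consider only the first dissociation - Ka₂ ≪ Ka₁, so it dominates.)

First dissociation dominates. From Ka₁ = [H⁺][HA⁻]/[H₂A], x² + Ka₁·x − Ka₁·C = 0 with C = 0.08 M and Ka₁ = 4.64e-07. Solving: [H⁺] = (−Ka₁ + √(Ka₁² + 4·Ka₁·C)) / 2 = 1.9243e-04 M. pH = -log(1.9243e-04) = 3.72.

pH = 3.72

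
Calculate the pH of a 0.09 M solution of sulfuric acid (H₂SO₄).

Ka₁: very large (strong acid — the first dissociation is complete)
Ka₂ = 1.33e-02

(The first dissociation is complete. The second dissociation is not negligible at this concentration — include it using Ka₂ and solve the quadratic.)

First dissociation is complete: [H⁺]₀ = [HSO₄⁻]₀ = C = 0.09 M. Second dissociation HSO₄⁻ ⇌ H⁺ + SO₄²⁻: let x = [SO₄²⁻]. Ka₂ = (C + x)·x / (C − x) = 1.33e-02 → x² + (C + Ka₂)·x − Ka₂·C = 0 → x² + 0.10330·x − 1.197e-03 = 0. x = (−0.10330 + √(0.10330² + 4 × 1.197e-03)) / 2 = 1.0517e-02 M. [H⁺] = C + x = 0.09 + 1.0517e-02 = 1.0052e-01 M. pH = -log(1.0052e-01) = 1.00.

pH = 1.00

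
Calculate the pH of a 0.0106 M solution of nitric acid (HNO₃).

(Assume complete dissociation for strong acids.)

[H⁺] = 0.0106 M for strong acid. pH = -log[H⁺] = -log(0.0106)

pH = 1.97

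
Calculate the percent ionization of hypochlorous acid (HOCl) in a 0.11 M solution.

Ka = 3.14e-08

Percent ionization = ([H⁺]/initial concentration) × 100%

Using Ka equilibrium: x² + Ka×x - Ka×C = 0. Solving: [H⁺] = 5.8755e-05. Percent = (5.8755e-05/0.11) × 100

Percent ionization = 0.0534%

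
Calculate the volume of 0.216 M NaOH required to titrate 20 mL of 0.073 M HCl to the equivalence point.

At equivalence: moles acid = moles base. moles HCl = 0.073 × 20/1000 = 0.00146 mol. V_base = moles / 0.216 × 1000 = 6.8 mL.

V_{base} = 6.8 mL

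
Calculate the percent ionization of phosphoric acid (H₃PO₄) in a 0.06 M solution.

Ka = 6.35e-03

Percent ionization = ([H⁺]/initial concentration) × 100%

Using Ka equilibrium: x² + Ka×x - Ka×C = 0. Solving: [H⁺] = 1.6601e-02. Percent = (1.6601e-02/0.06) × 100

Percent ionization = 27.7%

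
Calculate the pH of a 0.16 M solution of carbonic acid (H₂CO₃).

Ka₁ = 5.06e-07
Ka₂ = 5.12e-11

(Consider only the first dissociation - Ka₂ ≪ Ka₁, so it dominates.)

First dissociation dominates. From Ka₁ = [H⁺][HA⁻]/[H₂A], x² + Ka₁·x − Ka₁·C = 0 with C = 0.16 M and Ka₁ = 5.06e-07. Solving: [H⁺] = (−Ka₁ + √(Ka₁² + 4·Ka₁·C)) / 2 = 2.8428e-04 M. pH = -log(2.8428e-04) = 3.55.

pH = 3.55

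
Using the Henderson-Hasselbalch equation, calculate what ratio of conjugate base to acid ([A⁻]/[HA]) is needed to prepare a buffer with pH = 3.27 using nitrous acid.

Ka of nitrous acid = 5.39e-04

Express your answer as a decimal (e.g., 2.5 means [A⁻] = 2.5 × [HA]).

pKa = -log(5.39e-04) = 3.2684. pH = pKa + log([A⁻]/[HA]), so log([A⁻]/[HA]) = pH − pKa = 3.27 − 3.2684 = 0.0016. [A⁻]/[HA] = 10^(0.0016) = 1.00

[A⁻]/[HA] = 1.00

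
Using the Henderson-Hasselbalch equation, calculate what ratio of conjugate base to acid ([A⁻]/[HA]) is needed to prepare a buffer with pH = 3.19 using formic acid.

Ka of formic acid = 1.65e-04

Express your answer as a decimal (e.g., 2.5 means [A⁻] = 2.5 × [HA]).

pKa = -log(1.65e-04) = 3.7825. pH = pKa + log([A⁻]/[HA]), so log([A⁻]/[HA]) = pH − pKa = 3.19 − 3.7825 = -0.5925. [A⁻]/[HA] = 10^(-0.5925) = 0.256

[A⁻]/[HA] = 0.256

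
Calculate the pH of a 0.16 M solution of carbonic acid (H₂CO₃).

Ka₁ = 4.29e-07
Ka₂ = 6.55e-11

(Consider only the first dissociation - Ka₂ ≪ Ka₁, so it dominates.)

First dissociation dominates. From Ka₁ = [H⁺][HA⁻]/[H₂A], x² + Ka₁·x − Ka₁·C = 0 with C = 0.16 M and Ka₁ = 4.29e-07. Solving: [H⁺] = (−Ka₁ + √(Ka₁² + 4·Ka₁·C)) / 2 = 2.6178e-04 M. pH = -log(2.6178e-04) = 3.58.

pH = 3.58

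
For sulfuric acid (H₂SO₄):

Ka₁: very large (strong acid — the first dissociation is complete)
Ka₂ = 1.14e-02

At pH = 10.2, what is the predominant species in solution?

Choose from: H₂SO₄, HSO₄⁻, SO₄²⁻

The first dissociation is complete, so H₂SO₄ itself is never the predominant species in water; pKa₂ = -log(1.14e-02) = 1.94. For a polyprotic acid the predominant species crosses at each pKa: below pKa_n the protonated form dominates, above it the deprotonated form does. At pH = 10.2, the predominant species is SO₄²⁻.

SO₄²⁻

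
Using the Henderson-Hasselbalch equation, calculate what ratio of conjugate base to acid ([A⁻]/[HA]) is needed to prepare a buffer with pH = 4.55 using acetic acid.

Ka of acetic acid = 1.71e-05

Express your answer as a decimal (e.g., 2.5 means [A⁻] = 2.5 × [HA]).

pKa = -log(1.71e-05) = 4.7670. pH = pKa + log([A⁻]/[HA]), so log([A⁻]/[HA]) = pH − pKa = 4.55 − 4.7670 = -0.2170. [A⁻]/[HA] = 10^(-0.2170) = 0.607

[A⁻]/[HA] = 0.607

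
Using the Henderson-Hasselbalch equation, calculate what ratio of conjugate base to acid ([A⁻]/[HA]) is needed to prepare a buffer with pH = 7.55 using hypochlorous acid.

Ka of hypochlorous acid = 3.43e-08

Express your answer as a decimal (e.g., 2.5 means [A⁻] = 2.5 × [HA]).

pKa = -log(3.43e-08) = 7.4647. pH = pKa + log([A⁻]/[HA]), so log([A⁻]/[HA]) = pH − pKa = 7.55 − 7.4647 = 0.0853. [A⁻]/[HA] = 10^(0.0853) = 1.22

[A⁻]/[HA] = 1.22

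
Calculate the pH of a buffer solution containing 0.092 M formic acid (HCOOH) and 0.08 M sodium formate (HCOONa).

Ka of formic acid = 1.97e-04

pKa = -log(1.97e-04) = 3.71. pH = pKa + log([A⁻]/[HA]) = 3.71 + log(0.08/0.092)

pH = 3.64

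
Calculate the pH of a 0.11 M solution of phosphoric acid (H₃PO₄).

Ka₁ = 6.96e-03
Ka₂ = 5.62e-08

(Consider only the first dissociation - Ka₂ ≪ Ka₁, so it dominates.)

First dissociation dominates. From Ka₁ = [H⁺][HA⁻]/[H₂A], x² + Ka₁·x − Ka₁·C = 0 with C = 0.11 M and Ka₁ = 6.96e-03. Solving: [H⁺] = (−Ka₁ + √(Ka₁² + 4·Ka₁·C)) / 2 = 2.4407e-02 M. pH = -log(2.4407e-02) = 1.61.

pH = 1.61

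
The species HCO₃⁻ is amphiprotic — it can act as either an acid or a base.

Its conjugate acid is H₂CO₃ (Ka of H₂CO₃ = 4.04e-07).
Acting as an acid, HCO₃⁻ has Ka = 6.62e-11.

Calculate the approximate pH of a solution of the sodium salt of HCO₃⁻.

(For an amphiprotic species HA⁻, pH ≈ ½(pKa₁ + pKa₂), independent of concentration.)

pKa₁ = -log(4.04e-07) = 6.39; pKa₂ = -log(6.62e-11) = 10.18. For an amphiprotic species, pH ≈ ½(pKa₁ + pKa₂) = ½(6.39 + 10.18) = 8.29.

pH = 8.29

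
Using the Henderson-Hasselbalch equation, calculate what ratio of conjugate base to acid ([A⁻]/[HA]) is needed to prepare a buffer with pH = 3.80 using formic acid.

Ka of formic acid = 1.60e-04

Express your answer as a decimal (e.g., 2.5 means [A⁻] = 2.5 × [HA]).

pKa = -log(1.60e-04) = 3.7959. pH = pKa + log([A⁻]/[HA]), so log([A⁻]/[HA]) = pH − pKa = 3.80 − 3.7959 = 0.0041. [A⁻]/[HA] = 10^(0.0041) = 1.01

[A⁻]/[HA] = 1.01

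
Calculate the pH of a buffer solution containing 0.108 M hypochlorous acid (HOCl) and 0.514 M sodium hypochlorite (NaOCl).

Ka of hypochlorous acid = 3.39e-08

pKa = -log(3.39e-08) = 7.47. pH = pKa + log([A⁻]/[HA]) = 7.47 + log(0.514/0.108)

pH = 8.15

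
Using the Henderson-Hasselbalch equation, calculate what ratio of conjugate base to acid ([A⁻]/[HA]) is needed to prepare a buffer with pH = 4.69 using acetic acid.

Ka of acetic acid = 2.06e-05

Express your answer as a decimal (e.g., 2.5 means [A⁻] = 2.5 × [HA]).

pKa = -log(2.06e-05) = 4.6861. pH = pKa + log([A⁻]/[HA]), so log([A⁻]/[HA]) = pH − pKa = 4.69 − 4.6861 = 0.0039. [A⁻]/[HA] = 10^(0.0039) = 1.01

[A⁻]/[HA] = 1.01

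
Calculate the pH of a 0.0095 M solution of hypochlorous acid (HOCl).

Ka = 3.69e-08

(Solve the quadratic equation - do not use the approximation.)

x² + Ka×x - Ka×C = 0. Using quadratic formula: [H⁺] = 1.8705e-05

pH = 4.73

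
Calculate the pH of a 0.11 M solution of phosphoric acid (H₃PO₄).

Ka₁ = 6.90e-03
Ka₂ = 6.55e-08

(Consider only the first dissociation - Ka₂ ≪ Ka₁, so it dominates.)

First dissociation dominates. From Ka₁ = [H⁺][HA⁻]/[H₂A], x² + Ka₁·x − Ka₁·C = 0 with C = 0.11 M and Ka₁ = 6.90e-03. Solving: [H⁺] = (−Ka₁ + √(Ka₁² + 4·Ka₁·C)) / 2 = 2.4315e-02 M. pH = -log(2.4315e-02) = 1.61.

pH = 1.61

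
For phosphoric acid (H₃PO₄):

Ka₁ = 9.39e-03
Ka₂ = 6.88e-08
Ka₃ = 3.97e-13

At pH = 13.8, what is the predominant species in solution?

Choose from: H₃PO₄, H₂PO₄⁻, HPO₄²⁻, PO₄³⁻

pKa₁ = 2.03, pKa₂ = 7.16, pKa₃ = 12.40. For a polyprotic acid the predominant species crosses at each pKa: below pKa_n the protonated form dominates, above it the deprotonated form does. At pH = 13.8, the predominant species is PO₄³⁻.

PO₄³⁻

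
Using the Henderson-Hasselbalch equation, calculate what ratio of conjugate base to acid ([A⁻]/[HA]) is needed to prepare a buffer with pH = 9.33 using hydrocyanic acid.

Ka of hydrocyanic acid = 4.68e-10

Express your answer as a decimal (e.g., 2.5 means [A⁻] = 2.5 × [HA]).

pKa = -log(4.68e-10) = 9.3298. pH = pKa + log([A⁻]/[HA]), so log([A⁻]/[HA]) = pH − pKa = 9.33 − 9.3298 = 0.0002. [A⁻]/[HA] = 10^(0.0002) = 1.00

[A⁻]/[HA] = 1.00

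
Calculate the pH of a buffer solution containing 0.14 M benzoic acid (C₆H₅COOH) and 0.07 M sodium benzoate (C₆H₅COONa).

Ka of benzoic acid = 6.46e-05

pKa = -log(6.46e-05) = 4.19. pH = pKa + log([A⁻]/[HA]) = 4.19 + log(0.07/0.14)

pH = 3.89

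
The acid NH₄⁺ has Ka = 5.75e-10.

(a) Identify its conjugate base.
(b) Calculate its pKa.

(a) The conjugate base is formed by removing one H⁺ from NH₄⁺, giving NH₃. (b) pKa = -log(Ka) = -log(5.75e-10) = 9.24.

Conjugate base: NH₃; pK_a = 9.24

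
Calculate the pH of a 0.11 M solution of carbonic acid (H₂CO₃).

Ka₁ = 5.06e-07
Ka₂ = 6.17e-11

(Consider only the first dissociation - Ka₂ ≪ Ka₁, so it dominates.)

First dissociation dominates. From Ka₁ = [H⁺][HA⁻]/[H₂A], x² + Ka₁·x − Ka₁·C = 0 with C = 0.11 M and Ka₁ = 5.06e-07. Solving: [H⁺] = (−Ka₁ + √(Ka₁² + 4·Ka₁·C)) / 2 = 2.3567e-04 M. pH = -log(2.3567e-04) = 3.63.

pH = 3.63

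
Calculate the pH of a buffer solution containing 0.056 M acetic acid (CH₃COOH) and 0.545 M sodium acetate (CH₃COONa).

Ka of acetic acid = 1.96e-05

pKa = -log(1.96e-05) = 4.71. pH = pKa + log([A⁻]/[HA]) = 4.71 + log(0.545/0.056)

pH = 5.70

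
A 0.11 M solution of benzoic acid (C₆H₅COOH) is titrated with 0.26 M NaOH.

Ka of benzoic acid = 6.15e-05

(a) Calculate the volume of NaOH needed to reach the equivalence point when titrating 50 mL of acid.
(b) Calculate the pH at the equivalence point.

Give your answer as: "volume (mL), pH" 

moles acid = 0.11 × 50/1000 = 0.0055 mol; V_base = moles/0.26 × 1000 = 21.2 mL. At equivalence only the conjugate base is present: [A⁻] = 0.0055/0.071 = 7.7297e-02 M. Kb = Kw/Ka = 1.63e-10; [OH⁻] = √(Kb × [A⁻]) = 3.5452e-06; pOH = 5.45; pH = 14 - pOH = 8.55.

V = 21.2 mL, pH = 8.55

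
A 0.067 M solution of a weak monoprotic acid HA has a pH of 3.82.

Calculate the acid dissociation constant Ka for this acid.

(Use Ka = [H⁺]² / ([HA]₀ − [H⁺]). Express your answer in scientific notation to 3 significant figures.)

[H⁺] = 10^(−pH) = 10^(−3.82) = 1.514e-04 M. For HA ⇌ H⁺ + A⁻, Ka = [H⁺][A⁻]/[HA] = [H⁺]² / ([HA]₀ − [H⁺]) = (1.514e-04)² / (0.067 − 1.514e-04) = 3.43e-07.

K_a = 3.43e-07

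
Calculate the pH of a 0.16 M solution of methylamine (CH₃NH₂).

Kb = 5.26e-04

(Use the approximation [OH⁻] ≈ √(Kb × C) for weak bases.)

[OH⁻] = √(Kb × C) = √(5.26e-04 × 0.16) = 9.1739e-03. pOH = 2.04, pH = 14 - pOH

pH = 11.96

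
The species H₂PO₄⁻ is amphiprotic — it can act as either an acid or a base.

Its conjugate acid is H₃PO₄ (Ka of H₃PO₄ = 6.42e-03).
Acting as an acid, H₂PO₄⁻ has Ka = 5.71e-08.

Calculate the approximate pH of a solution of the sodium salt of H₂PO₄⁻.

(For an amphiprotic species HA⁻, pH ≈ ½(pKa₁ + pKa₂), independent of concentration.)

pKa₁ = -log(6.42e-03) = 2.19; pKa₂ = -log(5.71e-08) = 7.24. For an amphiprotic species, pH ≈ ½(pKa₁ + pKa₂) = ½(2.19 + 7.24) = 4.72.

pH = 4.72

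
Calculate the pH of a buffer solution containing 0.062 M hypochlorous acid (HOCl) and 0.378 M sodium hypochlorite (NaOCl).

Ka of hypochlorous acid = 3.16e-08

pKa = -log(3.16e-08) = 7.50. pH = pKa + log([A⁻]/[HA]) = 7.50 + log(0.378/0.062)

pH = 8.29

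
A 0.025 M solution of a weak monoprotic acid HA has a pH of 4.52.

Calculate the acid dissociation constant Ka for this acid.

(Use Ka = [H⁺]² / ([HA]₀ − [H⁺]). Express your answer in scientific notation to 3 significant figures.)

[H⁺] = 10^(−pH) = 10^(−4.52) = 3.020e-05 M. For HA ⇌ H⁺ + A⁻, Ka = [H⁺][A⁻]/[HA] = [H⁺]² / ([HA]₀ − [H⁺]) = (3.020e-05)² / (0.025 − 3.020e-05) = 3.65e-08.

K_a = 3.65e-08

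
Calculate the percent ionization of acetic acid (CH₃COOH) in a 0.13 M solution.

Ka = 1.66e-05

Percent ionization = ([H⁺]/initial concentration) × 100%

Using Ka equilibrium: x² + Ka×x - Ka×C = 0. Solving: [H⁺] = 1.4607e-03. Percent = (1.4607e-03/0.13) × 100

Percent ionization = 1.12%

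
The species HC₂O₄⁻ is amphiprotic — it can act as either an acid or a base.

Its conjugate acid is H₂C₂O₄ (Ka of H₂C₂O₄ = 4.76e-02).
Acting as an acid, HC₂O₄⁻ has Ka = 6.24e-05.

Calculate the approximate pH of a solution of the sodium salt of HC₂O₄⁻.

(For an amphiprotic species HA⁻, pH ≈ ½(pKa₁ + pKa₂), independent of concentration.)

pKa₁ = -log(4.76e-02) = 1.32; pKa₂ = -log(6.24e-05) = 4.20. For an amphiprotic species, pH ≈ ½(pKa₁ + pKa₂) = ½(1.32 + 4.20) = 2.76.

pH = 2.76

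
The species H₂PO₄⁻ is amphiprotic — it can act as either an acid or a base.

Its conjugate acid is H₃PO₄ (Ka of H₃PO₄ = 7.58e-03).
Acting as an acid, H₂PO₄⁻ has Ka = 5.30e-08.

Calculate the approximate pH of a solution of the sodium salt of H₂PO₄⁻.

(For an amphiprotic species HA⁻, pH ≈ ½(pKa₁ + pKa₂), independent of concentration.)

pKa₁ = -log(7.58e-03) = 2.12; pKa₂ = -log(5.30e-08) = 7.28. For an amphiprotic species, pH ≈ ½(pKa₁ + pKa₂) = ½(2.12 + 7.28) = 4.70.

pH = 4.70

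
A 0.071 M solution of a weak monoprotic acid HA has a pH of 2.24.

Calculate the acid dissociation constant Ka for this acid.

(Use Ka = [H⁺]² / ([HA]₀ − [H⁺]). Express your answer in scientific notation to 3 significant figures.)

[H⁺] = 10^(−pH) = 10^(−2.24) = 5.754e-03 M. For HA ⇌ H⁺ + A⁻, Ka = [H⁺][A⁻]/[HA] = [H⁺]² / ([HA]₀ − [H⁺]) = (5.754e-03)² / (0.071 − 5.754e-03) = 5.08e-04.

K_a = 5.08e-04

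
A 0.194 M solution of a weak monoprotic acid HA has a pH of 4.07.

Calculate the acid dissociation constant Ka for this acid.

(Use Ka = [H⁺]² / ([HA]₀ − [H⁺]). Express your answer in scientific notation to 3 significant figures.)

[H⁺] = 10^(−pH) = 10^(−4.07) = 8.511e-05 M. For HA ⇌ H⁺ + A⁻, Ka = [H⁺][A⁻]/[HA] = [H⁺]² / ([HA]₀ − [H⁺]) = (8.511e-05)² / (0.194 − 8.511e-05) = 3.74e-08.

K_a = 3.74e-08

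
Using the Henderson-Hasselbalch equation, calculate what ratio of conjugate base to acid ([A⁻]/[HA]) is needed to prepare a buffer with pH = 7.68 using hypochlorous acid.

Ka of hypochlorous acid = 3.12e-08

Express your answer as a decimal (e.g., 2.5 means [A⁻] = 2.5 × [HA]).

pKa = -log(3.12e-08) = 7.5058. pH = pKa + log([A⁻]/[HA]), so log([A⁻]/[HA]) = pH − pKa = 7.68 − 7.5058 = 0.1742. [A⁻]/[HA] = 10^(0.1742) = 1.49

[A⁻]/[HA] = 1.49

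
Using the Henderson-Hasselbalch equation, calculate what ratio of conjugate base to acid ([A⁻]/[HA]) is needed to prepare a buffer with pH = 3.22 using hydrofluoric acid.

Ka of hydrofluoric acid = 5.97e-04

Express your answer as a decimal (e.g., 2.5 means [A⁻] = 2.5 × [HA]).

pKa = -log(5.97e-04) = 3.2240. pH = pKa + log([A⁻]/[HA]), so log([A⁻]/[HA]) = pH − pKa = 3.22 − 3.2240 = -0.0040. [A⁻]/[HA] = 10^(-0.0040) = 0.991

[A⁻]/[HA] = 0.991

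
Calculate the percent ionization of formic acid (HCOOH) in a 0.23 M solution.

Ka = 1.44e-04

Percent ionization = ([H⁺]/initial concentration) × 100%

Using Ka equilibrium: x² + Ka×x - Ka×C = 0. Solving: [H⁺] = 5.6834e-03. Percent = (5.6834e-03/0.23) × 100

Percent ionization = 2.47%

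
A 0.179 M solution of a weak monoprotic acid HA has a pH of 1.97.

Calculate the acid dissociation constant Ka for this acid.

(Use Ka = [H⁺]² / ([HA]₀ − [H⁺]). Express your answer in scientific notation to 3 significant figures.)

[H⁺] = 10^(−pH) = 10^(−1.97) = 1.072e-02 M. For HA ⇌ H⁺ + A⁻, Ka = [H⁺][A⁻]/[HA] = [H⁺]² / ([HA]₀ − [H⁺]) = (1.072e-02)² / (0.179 − 1.072e-02) = 6.82e-04.

K_a = 6.82e-04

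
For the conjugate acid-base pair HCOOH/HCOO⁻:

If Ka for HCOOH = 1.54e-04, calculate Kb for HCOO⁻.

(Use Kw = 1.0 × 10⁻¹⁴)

For a conjugate pair Ka × Kb = Kw, so Kb = Kw/Ka = 1.0 × 10⁻¹⁴ / 1.54e-04 = 6.49e-11.

K_b = 6.49e-11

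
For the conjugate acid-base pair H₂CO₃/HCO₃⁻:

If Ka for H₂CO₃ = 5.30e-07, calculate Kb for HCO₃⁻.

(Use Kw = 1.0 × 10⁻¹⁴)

For a conjugate pair Ka × Kb = Kw, so Kb = Kw/Ka = 1.0 × 10⁻¹⁴ / 5.30e-07 = 1.89e-08.

K_b = 1.89e-08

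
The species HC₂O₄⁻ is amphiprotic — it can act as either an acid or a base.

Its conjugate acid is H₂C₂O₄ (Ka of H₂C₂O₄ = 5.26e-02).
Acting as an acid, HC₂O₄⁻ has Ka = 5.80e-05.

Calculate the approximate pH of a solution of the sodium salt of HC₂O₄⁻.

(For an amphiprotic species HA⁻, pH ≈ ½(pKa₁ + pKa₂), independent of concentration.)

pKa₁ = -log(5.26e-02) = 1.28; pKa₂ = -log(5.80e-05) = 4.24. For an amphiprotic species, pH ≈ ½(pKa₁ + pKa₂) = ½(1.28 + 4.24) = 2.76.

pH = 2.76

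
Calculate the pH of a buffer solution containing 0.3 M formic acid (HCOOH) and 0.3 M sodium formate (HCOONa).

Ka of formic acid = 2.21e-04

pKa = -log(2.21e-04) = 3.66. pH = pKa + log([A⁻]/[HA]) = 3.66 + log(0.3/0.3)

pH = 3.66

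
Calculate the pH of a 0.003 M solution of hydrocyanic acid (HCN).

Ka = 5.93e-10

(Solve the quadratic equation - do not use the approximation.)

x² + Ka×x - Ka×C = 0. Using quadratic formula: [H⁺] = 1.3335e-06

pH = 5.88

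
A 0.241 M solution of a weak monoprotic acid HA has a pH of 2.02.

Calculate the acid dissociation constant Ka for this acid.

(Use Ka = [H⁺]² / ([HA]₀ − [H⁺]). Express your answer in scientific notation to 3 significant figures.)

[H⁺] = 10^(−pH) = 10^(−2.02) = 9.550e-03 M. For HA ⇌ H⁺ + A⁻, Ka = [H⁺][A⁻]/[HA] = [H⁺]² / ([HA]₀ − [H⁺]) = (9.550e-03)² / (0.241 − 9.550e-03) = 3.94e-04.

K_a = 3.94e-04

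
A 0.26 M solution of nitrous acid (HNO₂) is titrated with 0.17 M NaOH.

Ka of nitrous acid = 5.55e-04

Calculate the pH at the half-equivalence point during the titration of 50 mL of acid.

At half-equivalence [HA] = [A⁻], so Henderson-Hasselbalch gives pH = pKa = -log(5.55e-04) = 3.26.

pH = pKa = 3.26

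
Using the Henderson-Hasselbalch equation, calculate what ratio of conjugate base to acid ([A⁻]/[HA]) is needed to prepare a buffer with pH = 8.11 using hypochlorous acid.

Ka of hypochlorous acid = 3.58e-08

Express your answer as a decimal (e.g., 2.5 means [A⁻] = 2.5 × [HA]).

pKa = -log(3.58e-08) = 7.4461. pH = pKa + log([A⁻]/[HA]), so log([A⁻]/[HA]) = pH − pKa = 8.11 − 7.4461 = 0.6639. [A⁻]/[HA] = 10^(0.6639) = 4.61

[A⁻]/[HA] = 4.61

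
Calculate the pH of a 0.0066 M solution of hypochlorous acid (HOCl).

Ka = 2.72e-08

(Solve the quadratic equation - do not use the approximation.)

x² + Ka×x - Ka×C = 0. Using quadratic formula: [H⁺] = 1.3385e-05

pH = 4.87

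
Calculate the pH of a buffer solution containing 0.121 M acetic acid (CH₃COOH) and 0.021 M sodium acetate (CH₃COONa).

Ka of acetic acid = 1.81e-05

pKa = -log(1.81e-05) = 4.74. pH = pKa + log([A⁻]/[HA]) = 4.74 + log(0.021/0.121)

pH = 3.98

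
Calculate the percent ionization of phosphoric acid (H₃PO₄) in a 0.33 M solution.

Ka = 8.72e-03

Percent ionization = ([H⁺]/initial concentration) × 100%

Using Ka equilibrium: x² + Ka×x - Ka×C = 0. Solving: [H⁺] = 4.9460e-02. Percent = (4.9460e-02/0.33) × 100

Percent ionization = 15%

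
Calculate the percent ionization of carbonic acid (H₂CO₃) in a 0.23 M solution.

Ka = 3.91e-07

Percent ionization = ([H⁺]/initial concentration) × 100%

Using Ka equilibrium: x² + Ka×x - Ka×C = 0. Solving: [H⁺] = 2.9969e-04. Percent = (2.9969e-04/0.23) × 100

Percent ionization = 0.13%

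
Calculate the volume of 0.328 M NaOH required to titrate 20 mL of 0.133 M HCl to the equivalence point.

At equivalence: moles acid = moles base. moles HCl = 0.133 × 20/1000 = 0.00266 mol. V_base = moles / 0.328 × 1000 = 8.1 mL.

V_{base} = 8.1 mL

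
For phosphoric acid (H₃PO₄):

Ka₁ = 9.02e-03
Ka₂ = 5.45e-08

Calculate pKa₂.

pKa₂ = -log(Ka₂) = -log(5.45e-08) = 7.26.

pK_{a2} = 7.26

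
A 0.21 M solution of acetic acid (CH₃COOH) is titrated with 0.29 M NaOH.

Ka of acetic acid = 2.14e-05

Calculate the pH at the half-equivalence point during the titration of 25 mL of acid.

At half-equivalence [HA] = [A⁻], so Henderson-Hasselbalch gives pH = pKa = -log(2.14e-05) = 4.67.

pH = pKa = 4.67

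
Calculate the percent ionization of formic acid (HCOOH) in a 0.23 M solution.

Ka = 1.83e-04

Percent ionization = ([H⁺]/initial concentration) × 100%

Using Ka equilibrium: x² + Ka×x - Ka×C = 0. Solving: [H⁺] = 6.3968e-03. Percent = (6.3968e-03/0.23) × 100

Percent ionization = 2.78%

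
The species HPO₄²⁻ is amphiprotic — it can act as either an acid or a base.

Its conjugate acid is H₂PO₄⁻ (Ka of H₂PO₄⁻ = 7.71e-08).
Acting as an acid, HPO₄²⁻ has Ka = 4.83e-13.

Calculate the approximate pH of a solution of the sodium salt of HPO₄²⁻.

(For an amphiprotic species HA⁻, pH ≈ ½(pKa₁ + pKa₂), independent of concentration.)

pKa₁ = -log(7.71e-08) = 7.11; pKa₂ = -log(4.83e-13) = 12.32. For an amphiprotic species, pH ≈ ½(pKa₁ + pKa₂) = ½(7.11 + 12.32) = 9.71.

pH = 9.71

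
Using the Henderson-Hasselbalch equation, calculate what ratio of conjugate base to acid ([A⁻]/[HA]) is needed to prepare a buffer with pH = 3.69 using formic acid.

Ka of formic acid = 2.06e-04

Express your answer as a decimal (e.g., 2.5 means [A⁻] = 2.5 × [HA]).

pKa = -log(2.06e-04) = 3.6861. pH = pKa + log([A⁻]/[HA]), so log([A⁻]/[HA]) = pH − pKa = 3.69 − 3.6861 = 0.0039. [A⁻]/[HA] = 10^(0.0039) = 1.01

[A⁻]/[HA] = 1.01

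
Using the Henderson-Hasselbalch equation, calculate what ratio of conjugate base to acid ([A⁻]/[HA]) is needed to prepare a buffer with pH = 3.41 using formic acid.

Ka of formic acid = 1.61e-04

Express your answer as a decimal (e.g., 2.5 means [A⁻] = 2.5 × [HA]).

pKa = -log(1.61e-04) = 3.7932. pH = pKa + log([A⁻]/[HA]), so log([A⁻]/[HA]) = pH − pKa = 3.41 − 3.7932 = -0.3832. [A⁻]/[HA] = 10^(-0.3832) = 0.414

[A⁻]/[HA] = 0.414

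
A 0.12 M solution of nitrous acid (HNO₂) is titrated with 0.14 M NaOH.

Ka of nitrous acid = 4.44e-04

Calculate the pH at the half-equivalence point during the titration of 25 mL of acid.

At half-equivalence [HA] = [A⁻], so Henderson-Hasselbalch gives pH = pKa = -log(4.44e-04) = 3.35.

pH = pKa = 3.35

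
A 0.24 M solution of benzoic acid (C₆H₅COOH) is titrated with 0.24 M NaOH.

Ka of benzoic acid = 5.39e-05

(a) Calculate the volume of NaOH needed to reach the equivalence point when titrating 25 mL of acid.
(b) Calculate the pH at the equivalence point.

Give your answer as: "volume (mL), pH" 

moles acid = 0.24 × 25/1000 = 0.006 mol; V_base = moles/0.24 × 1000 = 25.0 mL. At equivalence only the conjugate base is present: [A⁻] = 0.006/0.050 = 1.2000e-01 M. Kb = Kw/Ka = 1.86e-10; [OH⁻] = √(Kb × [A⁻]) = 4.7184e-06; pOH = 5.33; pH = 14 - pOH = 8.67.

V = 25.0 mL, pH = 8.67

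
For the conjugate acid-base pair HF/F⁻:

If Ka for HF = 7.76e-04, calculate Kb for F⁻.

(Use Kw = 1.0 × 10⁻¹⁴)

For a conjugate pair Ka × Kb = Kw, so Kb = Kw/Ka = 1.0 × 10⁻¹⁴ / 7.76e-04 = 1.29e-11.

K_b = 1.29e-11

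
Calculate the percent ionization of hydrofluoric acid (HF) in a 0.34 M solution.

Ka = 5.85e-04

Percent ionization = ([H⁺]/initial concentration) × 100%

Using Ka equilibrium: x² + Ka×x - Ka×C = 0. Solving: [H⁺] = 1.3814e-02. Percent = (1.3814e-02/0.34) × 100

Percent ionization = 4.06%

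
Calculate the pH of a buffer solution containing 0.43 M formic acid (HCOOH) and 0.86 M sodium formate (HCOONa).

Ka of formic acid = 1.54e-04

pKa = -log(1.54e-04) = 3.81. pH = pKa + log([A⁻]/[HA]) = 3.81 + log(0.86/0.43)

pH = 4.11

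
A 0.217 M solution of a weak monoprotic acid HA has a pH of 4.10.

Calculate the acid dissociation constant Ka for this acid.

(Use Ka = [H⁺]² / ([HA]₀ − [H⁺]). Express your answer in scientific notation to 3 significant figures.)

[H⁺] = 10^(−pH) = 10^(−4.10) = 7.943e-05 M. For HA ⇌ H⁺ + A⁻, Ka = [H⁺][A⁻]/[HA] = [H⁺]² / ([HA]₀ − [H⁺]) = (7.943e-05)² / (0.217 − 7.943e-05) = 2.91e-08.

K_a = 2.91e-08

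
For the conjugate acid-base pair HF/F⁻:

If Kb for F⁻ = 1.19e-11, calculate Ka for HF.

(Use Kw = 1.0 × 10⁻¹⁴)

For a conjugate pair Ka × Kb = Kw, so Ka = Kw/Kb = 1.0 × 10⁻¹⁴ / 1.19e-11 = 8.40e-04.

K_a = 8.40e-04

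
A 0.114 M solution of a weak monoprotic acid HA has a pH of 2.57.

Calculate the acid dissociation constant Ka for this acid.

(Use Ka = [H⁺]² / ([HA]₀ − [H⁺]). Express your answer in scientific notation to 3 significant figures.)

[H⁺] = 10^(−pH) = 10^(−2.57) = 2.692e-03 M. For HA ⇌ H⁺ + A⁻, Ka = [H⁺][A⁻]/[HA] = [H⁺]² / ([HA]₀ − [H⁺]) = (2.692e-03)² / (0.114 − 2.692e-03) = 6.51e-05.

K_a = 6.51e-05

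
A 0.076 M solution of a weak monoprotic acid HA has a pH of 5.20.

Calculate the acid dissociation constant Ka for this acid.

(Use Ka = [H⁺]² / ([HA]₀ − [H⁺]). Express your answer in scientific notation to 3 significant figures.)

[H⁺] = 10^(−pH) = 10^(−5.20) = 6.310e-06 M. For HA ⇌ H⁺ + A⁻, Ka = [H⁺][A⁻]/[HA] = [H⁺]² / ([HA]₀ − [H⁺]) = (6.310e-06)² / (0.076 − 6.310e-06) = 5.24e-10.

K_a = 5.24e-10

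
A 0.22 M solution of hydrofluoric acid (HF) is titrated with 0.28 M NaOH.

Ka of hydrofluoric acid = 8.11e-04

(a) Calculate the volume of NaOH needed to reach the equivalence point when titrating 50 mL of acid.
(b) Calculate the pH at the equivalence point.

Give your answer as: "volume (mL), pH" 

moles acid = 0.22 × 50/1000 = 0.011 mol; V_base = moles/0.28 × 1000 = 39.3 mL. At equivalence only the conjugate base is present: [A⁻] = 0.011/0.089 = 1.2320e-01 M. Kb = Kw/Ka = 1.23e-11; [OH⁻] = √(Kb × [A⁻]) = 1.2325e-06; pOH = 5.91; pH = 14 - pOH = 8.09.

V = 39.3 mL, pH = 8.09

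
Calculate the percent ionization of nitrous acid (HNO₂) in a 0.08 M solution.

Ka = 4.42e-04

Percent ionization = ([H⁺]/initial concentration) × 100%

Using Ka equilibrium: x² + Ka×x - Ka×C = 0. Solving: [H⁺] = 5.7295e-03. Percent = (5.7295e-03/0.08) × 100

Percent ionization = 7.16%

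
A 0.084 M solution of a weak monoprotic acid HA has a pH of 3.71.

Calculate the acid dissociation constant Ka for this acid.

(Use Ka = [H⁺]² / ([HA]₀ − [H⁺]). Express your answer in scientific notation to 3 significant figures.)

[H⁺] = 10^(−pH) = 10^(−3.71) = 1.950e-04 M. For HA ⇌ H⁺ + A⁻, Ka = [H⁺][A⁻]/[HA] = [H⁺]² / ([HA]₀ − [H⁺]) = (1.950e-04)² / (0.084 − 1.950e-04) = 4.54e-07.

K_a = 4.54e-07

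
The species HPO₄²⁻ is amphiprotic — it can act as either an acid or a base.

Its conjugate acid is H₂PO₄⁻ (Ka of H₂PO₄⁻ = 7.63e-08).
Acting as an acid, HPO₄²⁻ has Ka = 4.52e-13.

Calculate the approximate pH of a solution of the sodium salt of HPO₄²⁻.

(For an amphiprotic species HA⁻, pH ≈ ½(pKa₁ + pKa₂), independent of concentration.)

pKa₁ = -log(7.63e-08) = 7.12; pKa₂ = -log(4.52e-13) = 12.34. For an amphiprotic species, pH ≈ ½(pKa₁ + pKa₂) = ½(7.12 + 12.34) = 9.73.

pH = 9.73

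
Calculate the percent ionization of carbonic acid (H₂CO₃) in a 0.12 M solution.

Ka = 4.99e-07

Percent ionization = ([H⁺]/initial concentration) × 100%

Using Ka equilibrium: x² + Ka×x - Ka×C = 0. Solving: [H⁺] = 2.4445e-04. Percent = (2.4445e-04/0.12) × 100

Percent ionization = 0.204%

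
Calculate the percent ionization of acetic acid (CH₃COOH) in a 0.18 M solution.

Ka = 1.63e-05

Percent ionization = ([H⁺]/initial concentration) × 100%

Using Ka equilibrium: x² + Ka×x - Ka×C = 0. Solving: [H⁺] = 1.7048e-03. Percent = (1.7048e-03/0.18) × 100

Percent ionization = 0.947%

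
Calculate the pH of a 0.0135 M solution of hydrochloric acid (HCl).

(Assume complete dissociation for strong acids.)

[H⁺] = 0.0135 M for strong acid. pH = -log[H⁺] = -log(0.0135)

pH = 1.87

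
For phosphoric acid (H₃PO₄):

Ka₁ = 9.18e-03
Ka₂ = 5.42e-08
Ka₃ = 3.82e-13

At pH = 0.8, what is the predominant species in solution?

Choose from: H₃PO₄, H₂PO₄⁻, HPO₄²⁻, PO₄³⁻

pKa₁ = 2.04, pKa₂ = 7.27, pKa₃ = 12.42. For a polyprotic acid the predominant species crosses at each pKa: below pKa_n the protonated form dominates, above it the deprotonated form does. At pH = 0.8, the predominant species is H₃PO₄.

H₃PO₄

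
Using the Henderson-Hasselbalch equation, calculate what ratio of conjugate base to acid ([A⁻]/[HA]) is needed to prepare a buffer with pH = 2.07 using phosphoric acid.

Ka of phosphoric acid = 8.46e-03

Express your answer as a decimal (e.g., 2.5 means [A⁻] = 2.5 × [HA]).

pKa = -log(8.46e-03) = 2.0726. pH = pKa + log([A⁻]/[HA]), so log([A⁻]/[HA]) = pH − pKa = 2.07 − 2.0726 = -0.0026. [A⁻]/[HA] = 10^(-0.0026) = 0.994

[A⁻]/[HA] = 0.994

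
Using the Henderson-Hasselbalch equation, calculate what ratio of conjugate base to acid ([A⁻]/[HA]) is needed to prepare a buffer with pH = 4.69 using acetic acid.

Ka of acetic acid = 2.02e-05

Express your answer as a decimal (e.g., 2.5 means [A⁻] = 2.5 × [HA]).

pKa = -log(2.02e-05) = 4.6946. pH = pKa + log([A⁻]/[HA]), so log([A⁻]/[HA]) = pH − pKa = 4.69 − 4.6946 = -0.0046. [A⁻]/[HA] = 10^(-0.0046) = 0.989

[A⁻]/[HA] = 0.989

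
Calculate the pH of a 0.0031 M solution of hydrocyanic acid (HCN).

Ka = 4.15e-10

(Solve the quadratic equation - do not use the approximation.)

x² + Ka×x - Ka×C = 0. Using quadratic formula: [H⁺] = 1.1340e-06

pH = 5.95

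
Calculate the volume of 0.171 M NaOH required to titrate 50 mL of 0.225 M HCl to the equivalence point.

At equivalence: moles acid = moles base. moles HCl = 0.225 × 50/1000 = 0.01125 mol. V_base = moles / 0.171 × 1000 = 65.8 mL.

V_{base} = 65.8 mL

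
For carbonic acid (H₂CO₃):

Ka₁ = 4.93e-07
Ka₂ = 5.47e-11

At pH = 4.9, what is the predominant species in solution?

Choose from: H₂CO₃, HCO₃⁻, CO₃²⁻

pKa₁ = 6.31, pKa₂ = 10.26. For a polyprotic acid the predominant species crosses at each pKa: below pKa_n the protonated form dominates, above it the deprotonated form does. At pH = 4.9, the predominant species is H₂CO₃.

H₂CO₃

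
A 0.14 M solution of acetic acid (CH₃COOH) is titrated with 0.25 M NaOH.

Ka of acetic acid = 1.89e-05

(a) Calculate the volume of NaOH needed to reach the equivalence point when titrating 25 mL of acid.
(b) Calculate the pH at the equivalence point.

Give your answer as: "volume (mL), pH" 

moles acid = 0.14 × 25/1000 = 0.0035 mol; V_base = moles/0.25 × 1000 = 14.0 mL. At equivalence only the conjugate base is present: [A⁻] = 0.0035/0.039 = 8.9744e-02 M. Kb = Kw/Ka = 5.29e-10; [OH⁻] = √(Kb × [A⁻]) = 6.8908e-06; pOH = 5.16; pH = 14 - pOH = 8.84.

V = 14.0 mL, pH = 8.84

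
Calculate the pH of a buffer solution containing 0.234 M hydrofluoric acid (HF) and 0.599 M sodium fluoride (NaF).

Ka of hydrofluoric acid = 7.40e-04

pKa = -log(7.40e-04) = 3.13. pH = pKa + log([A⁻]/[HA]) = 3.13 + log(0.599/0.234)

pH = 3.54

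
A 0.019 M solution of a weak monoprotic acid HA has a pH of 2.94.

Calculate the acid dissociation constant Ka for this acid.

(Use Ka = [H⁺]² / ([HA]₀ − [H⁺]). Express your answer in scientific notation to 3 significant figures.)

[H⁺] = 10^(−pH) = 10^(−2.94) = 1.148e-03 M. For HA ⇌ H⁺ + A⁻, Ka = [H⁺][A⁻]/[HA] = [H⁺]² / ([HA]₀ − [H⁺]) = (1.148e-03)² / (0.019 − 1.148e-03) = 7.38e-05.

K_a = 7.38e-05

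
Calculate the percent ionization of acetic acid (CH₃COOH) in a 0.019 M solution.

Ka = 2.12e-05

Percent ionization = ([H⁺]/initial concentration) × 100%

Using Ka equilibrium: x² + Ka×x - Ka×C = 0. Solving: [H⁺] = 6.2415e-04. Percent = (6.2415e-04/0.019) × 100

Percent ionization = 3.29%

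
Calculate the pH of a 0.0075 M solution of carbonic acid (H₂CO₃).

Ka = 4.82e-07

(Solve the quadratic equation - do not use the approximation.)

x² + Ka×x - Ka×C = 0. Using quadratic formula: [H⁺] = 5.9884e-05

pH = 4.22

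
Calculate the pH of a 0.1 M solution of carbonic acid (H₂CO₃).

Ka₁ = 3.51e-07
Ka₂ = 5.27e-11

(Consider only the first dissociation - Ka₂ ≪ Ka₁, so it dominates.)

First dissociation dominates. From Ka₁ = [H⁺][HA⁻]/[H₂A], x² + Ka₁·x − Ka₁·C = 0 with C = 0.1 M and Ka₁ = 3.51e-07. Solving: [H⁺] = (−Ka₁ + √(Ka₁² + 4·Ka₁·C)) / 2 = 1.8717e-04 M. pH = -log(1.8717e-04) = 3.73.

pH = 3.73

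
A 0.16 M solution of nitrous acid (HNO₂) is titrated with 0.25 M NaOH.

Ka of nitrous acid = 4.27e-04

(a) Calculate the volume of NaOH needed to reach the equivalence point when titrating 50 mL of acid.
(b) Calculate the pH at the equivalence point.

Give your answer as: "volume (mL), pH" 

moles acid = 0.16 × 50/1000 = 0.008 mol; V_base = moles/0.25 × 1000 = 32.0 mL. At equivalence only the conjugate base is present: [A⁻] = 0.008/0.082 = 9.7561e-02 M. Kb = Kw/Ka = 2.34e-11; [OH⁻] = √(Kb × [A⁻]) = 1.5116e-06; pOH = 5.82; pH = 14 - pOH = 8.18.

V = 32.0 mL, pH = 8.18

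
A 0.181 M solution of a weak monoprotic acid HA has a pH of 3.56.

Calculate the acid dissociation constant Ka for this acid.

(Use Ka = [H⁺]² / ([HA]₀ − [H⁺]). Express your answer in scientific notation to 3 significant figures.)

[H⁺] = 10^(−pH) = 10^(−3.56) = 2.754e-04 M. For HA ⇌ H⁺ + A⁻, Ka = [H⁺][A⁻]/[HA] = [H⁺]² / ([HA]₀ − [H⁺]) = (2.754e-04)² / (0.181 − 2.754e-04) = 4.20e-07.

K_a = 4.20e-07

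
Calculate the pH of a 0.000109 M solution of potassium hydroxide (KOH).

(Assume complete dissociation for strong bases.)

[OH⁻] = 0.000109 M for strong base. pOH = -log[OH⁻] = 3.96, pH = 14 - pOH

pH = 10.04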